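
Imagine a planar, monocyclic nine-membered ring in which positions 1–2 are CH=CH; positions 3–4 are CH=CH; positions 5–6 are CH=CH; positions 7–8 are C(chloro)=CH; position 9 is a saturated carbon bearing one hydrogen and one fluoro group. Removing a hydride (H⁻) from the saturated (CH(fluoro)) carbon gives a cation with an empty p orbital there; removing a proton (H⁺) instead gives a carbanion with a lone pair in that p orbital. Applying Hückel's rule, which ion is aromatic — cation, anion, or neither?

Both ions have a continuous loop of p orbitals — each ring atom is sp².
Cation: 4 × 2 + 0 = 8 π electrons → 4(2), antiaromatic.
Anion: 4 × 2 + 2 = 10 π electrons → 4(2)+2, aromatic.

The anion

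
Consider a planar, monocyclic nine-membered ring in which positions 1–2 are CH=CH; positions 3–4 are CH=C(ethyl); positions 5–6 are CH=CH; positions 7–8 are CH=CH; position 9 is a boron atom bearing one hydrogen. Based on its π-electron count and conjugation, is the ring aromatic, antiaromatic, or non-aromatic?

Every ring atom contributes a p orbital perpendicular to the ring (the double-bond atoms are sp², each contributing one p electron; the boron has an empty p orbital), so the π system is cyclic and fully conjugated.
Adding the contributions, 4 × 2 = 8 from the double-bond units + 0 from the BH atom = 8.
8 = 4(2); a planar, fully conjugated 4n system is antiaromatic.

Antiaromatic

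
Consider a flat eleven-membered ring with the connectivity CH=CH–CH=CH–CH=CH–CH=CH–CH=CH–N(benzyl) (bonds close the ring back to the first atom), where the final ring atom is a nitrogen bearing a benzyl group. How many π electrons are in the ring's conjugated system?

All ring atoms are sp² and supply a p orbital to the ring (the double-bond atoms are sp², each contributing one p electron; the pyrrole-type nitrogen donates its lone pair from the p orbital); the conjugation is uninterrupted.
Tallying contributions gives 5 × 2 = 10 from the double-bond units + 2 from the N(benzyl) atom = 12.

12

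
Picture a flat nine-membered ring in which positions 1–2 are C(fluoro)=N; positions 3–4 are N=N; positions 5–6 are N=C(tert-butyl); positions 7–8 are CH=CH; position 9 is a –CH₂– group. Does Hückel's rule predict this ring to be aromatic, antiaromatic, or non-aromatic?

At the CH2 position, the tetrahedral CH₂ carbon is sp³ and has no p orbital in the ring π system; the ring's p-orbital overlap is broken there.
Without a continuous loop of overlapping p orbitals the Hückel electron count never comes into play.

Non-aromatic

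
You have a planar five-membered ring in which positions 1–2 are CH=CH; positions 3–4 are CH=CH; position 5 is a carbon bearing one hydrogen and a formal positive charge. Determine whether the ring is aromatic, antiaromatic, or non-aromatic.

Antiaromatic

The p orbitals form a continuous loop: each doubly-bonded ring atom is sp² with one p-orbital electron; the carbocation has an empty p orbital. The ring is fully conjugated.
Adding the contributions, 2 × 2 = 4 from the double-bond units + 0 from the CH(+) atom = 4.
A 4n π count (4, n = 1) in a planar conjugated ring means antiaromatic.
(The species described is the cyclopentadienyl cation.)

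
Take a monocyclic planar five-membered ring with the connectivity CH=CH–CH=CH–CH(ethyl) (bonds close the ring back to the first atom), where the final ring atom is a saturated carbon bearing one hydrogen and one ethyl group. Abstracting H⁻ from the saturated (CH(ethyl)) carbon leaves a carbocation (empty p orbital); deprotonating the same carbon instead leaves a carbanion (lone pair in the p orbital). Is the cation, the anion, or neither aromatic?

Both ions have a continuous loop of p orbitals — each ring atom is sp².
Cation: 2 × 2 + 0 = 4 π electrons → 4(1), antiaromatic.
Anion: 2 × 2 + 2 = 6 π electrons → 4(1)+2, aromatic.

The anion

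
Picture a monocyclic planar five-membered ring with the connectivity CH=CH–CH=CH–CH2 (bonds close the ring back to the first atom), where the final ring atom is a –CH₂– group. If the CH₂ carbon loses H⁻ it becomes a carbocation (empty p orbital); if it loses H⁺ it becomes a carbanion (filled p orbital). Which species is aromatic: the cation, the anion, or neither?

In either ion the ring is fully conjugated: every atom, including the new sp² carbon, supplies a p orbital.
Cation: 2 × 2 + 0 = 4 π electrons → 4(1), antiaromatic.
Anion: 2 × 2 + 2 = 6 π electrons → 4(1)+2, aromatic.

The anion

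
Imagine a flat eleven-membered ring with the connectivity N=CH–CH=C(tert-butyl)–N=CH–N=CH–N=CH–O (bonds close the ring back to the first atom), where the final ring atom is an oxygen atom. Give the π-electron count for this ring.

The p orbitals form a continuous loop: each doubly-bonded ring atom is sp² with one p-orbital electron; each sp² =N– keeps its lone pair in-plane and puts one electron into the π system; the oxygen donates one lone pair from its p orbital. The ring is fully conjugated.
Adding the contributions, 5 × 2 = 10 from the double-bond units + 2 from the O atom = 12.

12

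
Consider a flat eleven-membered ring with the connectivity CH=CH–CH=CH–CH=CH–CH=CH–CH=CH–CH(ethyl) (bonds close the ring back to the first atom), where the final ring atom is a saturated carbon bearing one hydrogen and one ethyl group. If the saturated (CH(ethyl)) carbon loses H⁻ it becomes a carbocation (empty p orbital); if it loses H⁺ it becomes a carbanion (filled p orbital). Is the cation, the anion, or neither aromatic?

The cation

Once that carbon is sp², every ring atom has a p orbital and both ions are fully conjugated.
Cation: 5 × 2 + 0 = 10 π electrons → 4(2)+2, aromatic.
Anion: 5 × 2 + 2 = 12 π electrons → 4(3), antiaromatic.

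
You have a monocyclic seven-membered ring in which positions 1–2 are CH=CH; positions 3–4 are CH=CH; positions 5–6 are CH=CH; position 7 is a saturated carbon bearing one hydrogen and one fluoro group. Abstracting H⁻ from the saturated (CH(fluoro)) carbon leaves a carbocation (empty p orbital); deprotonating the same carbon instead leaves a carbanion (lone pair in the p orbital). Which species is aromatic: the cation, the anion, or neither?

The cation

Both ions have a continuous loop of p orbitals — each ring atom is sp².
Cation: 3 × 2 + 0 = 6 π electrons → 4(1)+2, aromatic.
Anion: 3 × 2 + 2 = 8 π electrons → 4(2), antiaromatic.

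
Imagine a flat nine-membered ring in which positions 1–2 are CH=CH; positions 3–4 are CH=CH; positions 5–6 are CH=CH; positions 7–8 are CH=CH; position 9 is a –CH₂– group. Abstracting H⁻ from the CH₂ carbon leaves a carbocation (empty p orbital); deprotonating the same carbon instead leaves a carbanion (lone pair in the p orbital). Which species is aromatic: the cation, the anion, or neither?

The anion

Once that carbon is sp², every ring atom has a p orbital and both ions are fully conjugated.
Cation: 4 × 2 + 0 = 8 π electrons → 4(2), antiaromatic.
Anion: 4 × 2 + 2 = 10 π electrons → 4(2)+2, aromatic.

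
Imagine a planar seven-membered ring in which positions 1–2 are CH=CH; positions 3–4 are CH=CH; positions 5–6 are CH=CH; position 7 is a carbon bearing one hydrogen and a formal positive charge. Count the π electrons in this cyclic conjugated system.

6

Every ring atom contributes a p orbital perpendicular to the ring (every atom in a ring double bond is sp² and brings one electron to the p orbital; the carbocation has an empty p orbital), so the π system is cyclic and fully conjugated.
Counting π electrons: 3 × 2 = 6 from the double-bond units + 0 from the CH(+) atom = 6.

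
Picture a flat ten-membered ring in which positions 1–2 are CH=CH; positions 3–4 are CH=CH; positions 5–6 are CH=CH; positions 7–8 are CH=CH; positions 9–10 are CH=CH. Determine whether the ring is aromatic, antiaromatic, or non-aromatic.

Aromatic

All ring atoms are sp² and supply a p orbital to the ring (the double-bond atoms are sp², each contributing one p electron); the conjugation is uninterrupted.
Counting π electrons: 5 × 2 = 10 from the 5 double-bond units.
That gives a 4n+2 count (10, n = 2).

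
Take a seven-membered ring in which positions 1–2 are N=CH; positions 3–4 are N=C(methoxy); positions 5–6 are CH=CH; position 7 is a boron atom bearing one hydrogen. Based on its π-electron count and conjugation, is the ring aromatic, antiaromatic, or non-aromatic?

All ring atoms are sp² and supply a p orbital to the ring (every atom in a ring double bond is sp² and brings one electron to the p orbital; each sp² =N– keeps its lone pair in-plane and puts one electron into the π system; the boron has an empty p orbital); the conjugation is uninterrupted.
π-electron count: 3 × 2 = 6 from the double-bond units + 0 from the BH atom = 6.
That gives a 4n+2 count (6, n = 1).

Aromatic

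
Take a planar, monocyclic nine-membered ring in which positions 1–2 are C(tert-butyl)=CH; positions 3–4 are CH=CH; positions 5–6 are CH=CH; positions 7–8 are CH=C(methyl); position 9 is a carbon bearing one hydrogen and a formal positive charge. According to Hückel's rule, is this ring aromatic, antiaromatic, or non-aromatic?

The p orbitals form a continuous loop: each doubly-bonded ring atom is sp² with one p-orbital electron; the carbocation has an empty p orbital. The ring is fully conjugated.
Counting π electrons: 4 × 2 = 8 from the double-bond units + 0 from the CH(+) atom = 8.
With 8 = 4·2 π electrons, Hückel's rule classifies the planar ring as antiaromatic.

Antiaromatic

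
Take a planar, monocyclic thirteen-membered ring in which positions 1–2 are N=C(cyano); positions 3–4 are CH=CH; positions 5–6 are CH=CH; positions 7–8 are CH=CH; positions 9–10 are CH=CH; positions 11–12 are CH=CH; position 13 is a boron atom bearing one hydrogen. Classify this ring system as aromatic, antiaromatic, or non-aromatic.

Antiaromatic

All ring atoms are sp² and supply a p orbital to the ring (each doubly-bonded ring atom is sp² with one p-orbital electron; each sp² =N– keeps its lone pair in-plane and puts one electron into the π system; the boron has an empty p orbital); the conjugation is uninterrupted.
Counting π electrons: 6 × 2 = 12 from the double-bond units + 0 from the BH atom = 12.
12 is a 4n count (n = 3), so the planar conjugated ring is antiaromatic.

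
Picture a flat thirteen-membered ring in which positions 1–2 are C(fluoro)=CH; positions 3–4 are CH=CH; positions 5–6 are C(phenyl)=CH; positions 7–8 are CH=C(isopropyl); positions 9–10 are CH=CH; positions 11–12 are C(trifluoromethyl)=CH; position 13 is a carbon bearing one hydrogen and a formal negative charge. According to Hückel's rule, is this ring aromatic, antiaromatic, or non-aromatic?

Check conjugation: every atom in a ring double bond is sp² and brings one electron to the p orbital; the carbanion's lone pair occupies the p orbital — every position has a p orbital, so the cyclic π system is continuous.
Counting π electrons: 6 × 2 = 12 from the double-bond units + 2 from the CH(-) atom = 14.
Since 14 = 4·3 + 2, the ring meets the 4n+2 criterion.

Aromatic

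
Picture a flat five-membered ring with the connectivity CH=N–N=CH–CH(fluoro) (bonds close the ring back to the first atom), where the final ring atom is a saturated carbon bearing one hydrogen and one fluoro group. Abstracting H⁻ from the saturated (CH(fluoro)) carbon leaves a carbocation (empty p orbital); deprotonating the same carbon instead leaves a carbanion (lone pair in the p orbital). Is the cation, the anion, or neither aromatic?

In both ions every ring atom is sp² and contributes a p orbital, so both rings are fully conjugated.
Cation: 2 × 2 + 0 = 4 π electrons → 4(1), antiaromatic.
Anion: 2 × 2 + 2 = 6 π electrons → 4(1)+2, aromatic.

The anion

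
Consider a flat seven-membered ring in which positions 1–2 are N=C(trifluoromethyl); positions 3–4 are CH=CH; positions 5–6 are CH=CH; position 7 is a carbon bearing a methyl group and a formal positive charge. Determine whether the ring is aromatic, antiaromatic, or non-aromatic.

Aromatic

The p orbitals form a continuous loop: the double-bond atoms are sp², each contributing one p electron; the doubly-bonded nitrogens are pyridine-type — their lone pairs lie in the ring plane, leaving one electron in the p orbital; the carbocation has an empty p orbital. The ring is fully conjugated.
Counting π electrons: 3 × 2 = 6 from the double-bond units + 0 from the C(methyl)(+) atom = 6.
Since 6 = 4·1 + 2, the ring meets the 4n+2 criterion.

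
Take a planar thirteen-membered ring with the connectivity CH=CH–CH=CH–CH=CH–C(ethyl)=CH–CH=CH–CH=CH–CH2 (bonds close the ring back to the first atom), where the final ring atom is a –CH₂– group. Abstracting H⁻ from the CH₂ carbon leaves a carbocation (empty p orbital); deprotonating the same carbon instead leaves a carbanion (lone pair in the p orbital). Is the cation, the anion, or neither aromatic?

The anion

Both ions have a continuous loop of p orbitals — each ring atom is sp².
Cation: 6 × 2 + 0 = 12 π electrons → 4(3), antiaromatic.
Anion: 6 × 2 + 2 = 14 π electrons → 4(3)+2, aromatic.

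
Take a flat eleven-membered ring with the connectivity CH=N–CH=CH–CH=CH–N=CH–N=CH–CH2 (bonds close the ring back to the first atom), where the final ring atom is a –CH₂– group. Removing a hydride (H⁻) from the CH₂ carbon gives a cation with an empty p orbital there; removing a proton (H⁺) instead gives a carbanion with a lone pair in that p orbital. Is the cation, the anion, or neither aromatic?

The cation

In either ion the ring is fully conjugated: every atom, including the new sp² carbon, supplies a p orbital.
Cation: 5 × 2 + 0 = 10 π electrons → 4(2)+2, aromatic.
Anion: 5 × 2 + 2 = 12 π electrons → 4(3), antiaromatic.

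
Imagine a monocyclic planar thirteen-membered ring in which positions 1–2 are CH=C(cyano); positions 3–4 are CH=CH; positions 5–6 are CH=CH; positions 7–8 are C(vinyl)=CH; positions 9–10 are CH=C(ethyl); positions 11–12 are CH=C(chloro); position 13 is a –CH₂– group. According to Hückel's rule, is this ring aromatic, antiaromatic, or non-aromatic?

The CH2 position has four σ bonds — the tetrahedral CH₂ carbon is sp³ and has no p orbital in the ring π system — so the cyclic conjugation is interrupted.
Hückel's rule only applies to fully conjugated rings, so this one is simply non-aromatic.

Non-aromatic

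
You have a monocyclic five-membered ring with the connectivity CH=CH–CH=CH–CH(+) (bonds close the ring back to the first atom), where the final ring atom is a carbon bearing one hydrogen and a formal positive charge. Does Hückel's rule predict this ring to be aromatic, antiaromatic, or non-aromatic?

Antiaromatic

The p orbitals form a continuous loop: the double-bond atoms are sp², each contributing one p electron; the carbocation has an empty p orbital. The ring is fully conjugated.
π-electron count: 2 × 2 = 4 from the double-bond units + 0 from the CH(+) atom = 4.
4 = 4(1); a planar, fully conjugated 4n system is antiaromatic.
(The species described is the cyclopentadienyl cation.)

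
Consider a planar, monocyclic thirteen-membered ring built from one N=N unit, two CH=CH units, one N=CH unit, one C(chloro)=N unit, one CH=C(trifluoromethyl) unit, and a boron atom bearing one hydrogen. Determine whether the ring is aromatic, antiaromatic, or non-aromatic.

Check conjugation: each doubly-bonded ring atom is sp² with one p-orbital electron; each =N– nitrogen is pyridine-type (lone pair in the sp² plane, one electron in the p orbital); the boron has an empty p orbital — every position has a p orbital, so the cyclic π system is continuous.
Tallying contributions gives 6 × 2 = 12 from the double-bond units + 0 from the BH atom = 12.
12 is a 4n count (n = 3), so the planar conjugated ring is antiaromatic.

Antiaromatic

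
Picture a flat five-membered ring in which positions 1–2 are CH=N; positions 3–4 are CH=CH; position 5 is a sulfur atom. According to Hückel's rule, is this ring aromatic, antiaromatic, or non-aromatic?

The p orbitals form a continuous loop: every atom in a ring double bond is sp² and brings one electron to the p orbital; each sp² =N– keeps its lone pair in-plane and puts one electron into the π system; the sulfur donates one lone pair from its p orbital. The ring is fully conjugated.
π-electron count: 2 × 2 = 4 from the double-bond units + 2 from the S atom = 6.
6 = 4(1) + 2, which satisfies Hückel's 4n+2 rule.

Aromatic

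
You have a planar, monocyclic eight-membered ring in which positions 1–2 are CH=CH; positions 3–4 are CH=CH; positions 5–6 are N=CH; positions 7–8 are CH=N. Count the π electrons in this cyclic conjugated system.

8

The p orbitals form a continuous loop: every atom in a ring double bond is sp² and brings one electron to the p orbital; each sp² =N– keeps its lone pair in-plane and puts one electron into the π system. The ring is fully conjugated.
Counting π electrons: 4 × 2 = 8 from the 4 double-bond units.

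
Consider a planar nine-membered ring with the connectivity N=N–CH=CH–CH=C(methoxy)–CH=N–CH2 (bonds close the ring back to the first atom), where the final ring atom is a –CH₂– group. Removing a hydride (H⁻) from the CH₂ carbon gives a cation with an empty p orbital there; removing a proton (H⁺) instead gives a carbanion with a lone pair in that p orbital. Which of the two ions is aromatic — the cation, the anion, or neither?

In both ions every ring atom is sp² and contributes a p orbital, so both rings are fully conjugated.
Cation: 4 × 2 + 0 = 8 π electrons → 4(2), antiaromatic.
Anion: 4 × 2 + 2 = 10 π electrons → 4(2)+2, aromatic.

The anion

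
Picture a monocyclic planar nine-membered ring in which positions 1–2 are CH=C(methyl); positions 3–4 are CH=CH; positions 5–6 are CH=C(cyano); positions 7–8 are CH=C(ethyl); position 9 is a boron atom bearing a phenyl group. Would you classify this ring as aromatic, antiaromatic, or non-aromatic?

Antiaromatic

The p orbitals form a continuous loop: the double-bond atoms are sp², each contributing one p electron; the boron has an empty p orbital. The ring is fully conjugated.
Counting π electrons: 4 × 2 = 8 from the double-bond units + 0 from the B(phenyl) atom = 8.
With 8 = 4·2 π electrons, Hückel's rule classifies the planar ring as antiaromatic.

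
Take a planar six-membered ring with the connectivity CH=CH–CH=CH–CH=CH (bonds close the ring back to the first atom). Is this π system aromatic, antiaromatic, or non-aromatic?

Aromatic

The p orbitals form a continuous loop: every atom in a ring double bond is sp² and brings one electron to the p orbital. The ring is fully conjugated.
Counting π electrons: 3 × 2 = 6 from the 3 double-bond units.
Since 6 = 4·1 + 2, the ring meets the 4n+2 criterion.
(This ring is benzene.)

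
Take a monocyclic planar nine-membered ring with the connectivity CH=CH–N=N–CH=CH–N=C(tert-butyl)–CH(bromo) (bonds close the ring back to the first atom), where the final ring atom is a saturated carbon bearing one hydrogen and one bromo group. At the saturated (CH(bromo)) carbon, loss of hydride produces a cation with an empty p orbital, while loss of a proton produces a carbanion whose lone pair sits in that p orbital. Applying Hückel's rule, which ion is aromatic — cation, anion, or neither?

Once that carbon is sp², every ring atom has a p orbital and both ions are fully conjugated.
Cation: 4 × 2 + 0 = 8 π electrons → 4(2), antiaromatic.
Anion: 4 × 2 + 2 = 10 π electrons → 4(2)+2, aromatic.

The anion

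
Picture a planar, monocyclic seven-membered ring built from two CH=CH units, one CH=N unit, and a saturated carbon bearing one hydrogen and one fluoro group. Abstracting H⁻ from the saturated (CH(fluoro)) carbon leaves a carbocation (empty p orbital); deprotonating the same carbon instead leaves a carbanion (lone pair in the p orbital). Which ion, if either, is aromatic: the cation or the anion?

In both ions every ring atom is sp² and contributes a p orbital, so both rings are fully conjugated.
Cation: 3 × 2 + 0 = 6 π electrons → 4(1)+2, aromatic.
Anion: 3 × 2 + 2 = 8 π electrons → 4(2), antiaromatic.

The cation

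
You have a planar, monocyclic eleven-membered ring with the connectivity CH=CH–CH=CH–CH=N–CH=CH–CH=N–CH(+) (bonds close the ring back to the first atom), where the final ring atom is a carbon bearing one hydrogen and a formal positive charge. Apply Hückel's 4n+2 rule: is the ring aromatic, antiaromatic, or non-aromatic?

Check conjugation: every atom in a ring double bond is sp² and brings one electron to the p orbital; each sp² =N– keeps its lone pair in-plane and puts one electron into the π system; the carbocation has an empty p orbital — every position has a p orbital, so the cyclic π system is continuous.
Tallying contributions gives 5 × 2 = 10 from the double-bond units + 0 from the CH(+) atom = 10.
With 10 π electrons (n = 2), the Hückel 4n+2 condition holds.

Aromatic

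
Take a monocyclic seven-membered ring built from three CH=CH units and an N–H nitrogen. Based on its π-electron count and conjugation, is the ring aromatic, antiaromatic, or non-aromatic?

The p orbitals form a continuous loop: every atom in a ring double bond is sp² and brings one electron to the p orbital; the pyrrole-type nitrogen donates its lone pair from the p orbital. The ring is fully conjugated.
Adding the contributions, 3 × 2 = 6 from the double-bond units + 2 from the NH atom = 8.
8 is a 4n count (n = 2), so the planar conjugated ring is antiaromatic.

Antiaromatic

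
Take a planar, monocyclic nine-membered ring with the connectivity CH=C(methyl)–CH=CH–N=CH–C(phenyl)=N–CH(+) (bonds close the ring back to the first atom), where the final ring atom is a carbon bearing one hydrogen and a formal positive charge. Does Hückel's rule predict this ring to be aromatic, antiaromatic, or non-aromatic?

Every ring atom contributes a p orbital perpendicular to the ring (the double-bond atoms are sp², each contributing one p electron; each =N– nitrogen is pyridine-type (lone pair in the sp² plane, one electron in the p orbital); the carbocation has an empty p orbital), so the π system is cyclic and fully conjugated.
Tallying contributions gives 4 × 2 = 8 from the double-bond units + 0 from the CH(+) atom = 8.
With 8 = 4·2 π electrons, Hückel's rule classifies the planar ring as antiaromatic.

Antiaromatic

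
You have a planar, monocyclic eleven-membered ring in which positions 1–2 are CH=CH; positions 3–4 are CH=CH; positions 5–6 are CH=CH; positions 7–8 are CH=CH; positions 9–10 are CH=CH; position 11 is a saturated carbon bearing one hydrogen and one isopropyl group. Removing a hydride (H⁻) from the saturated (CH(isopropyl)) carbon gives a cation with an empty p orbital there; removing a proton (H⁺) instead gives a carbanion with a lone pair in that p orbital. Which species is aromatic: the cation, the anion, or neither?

The cation

In both ions every ring atom is sp² and contributes a p orbital, so both rings are fully conjugated.
Cation: 5 × 2 + 0 = 10 π electrons → 4(2)+2, aromatic.
Anion: 5 × 2 + 2 = 12 π electrons → 4(3), antiaromatic.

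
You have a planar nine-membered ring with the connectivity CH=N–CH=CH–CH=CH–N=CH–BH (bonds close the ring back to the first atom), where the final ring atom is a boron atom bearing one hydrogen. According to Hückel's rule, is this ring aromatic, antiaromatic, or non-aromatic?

Antiaromatic

All ring atoms are sp² and supply a p orbital to the ring (each doubly-bonded ring atom is sp² with one p-orbital electron; each =N– nitrogen is pyridine-type (lone pair in the sp² plane, one electron in the p orbital); the boron has an empty p orbital); the conjugation is uninterrupted.
Tallying contributions gives 4 × 2 = 8 from the double-bond units + 0 from the BH atom = 8.
A 4n π count (8, n = 2) in a planar conjugated ring means antiaromatic.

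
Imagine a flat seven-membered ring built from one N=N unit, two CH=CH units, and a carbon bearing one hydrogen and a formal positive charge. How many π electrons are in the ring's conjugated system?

6

Every ring atom contributes a p orbital perpendicular to the ring (the double-bond atoms are sp², each contributing one p electron; the doubly-bonded nitrogens are pyridine-type — their lone pairs lie in the ring plane, leaving one electron in the p orbital; the carbocation has an empty p orbital), so the π system is cyclic and fully conjugated.
Tallying contributions gives 3 × 2 = 6 from the double-bond units + 0 from the CH(+) atom = 6.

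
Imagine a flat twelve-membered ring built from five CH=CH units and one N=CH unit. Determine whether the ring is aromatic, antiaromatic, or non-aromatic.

Antiaromatic

Every ring atom contributes a p orbital perpendicular to the ring (every atom in a ring double bond is sp² and brings one electron to the p orbital; each =N– nitrogen is pyridine-type (lone pair in the sp² plane, one electron in the p orbital)), so the π system is cyclic and fully conjugated.
Tallying contributions gives 6 × 2 = 12 from the 6 double-bond units.
12 = 4(3); a planar, fully conjugated 4n system is antiaromatic.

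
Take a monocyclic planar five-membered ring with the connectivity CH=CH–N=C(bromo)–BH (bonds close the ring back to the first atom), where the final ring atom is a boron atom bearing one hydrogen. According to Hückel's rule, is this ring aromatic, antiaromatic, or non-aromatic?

Antiaromatic

The p orbitals form a continuous loop: the double-bond atoms are sp², each contributing one p electron; the doubly-bonded nitrogens are pyridine-type — their lone pairs lie in the ring plane, leaving one electron in the p orbital; the boron has an empty p orbital. The ring is fully conjugated.
Tallying contributions gives 2 × 2 = 4 from the double-bond units + 0 from the BH atom = 4.
4 is a 4n count (n = 1), so the planar conjugated ring is antiaromatic.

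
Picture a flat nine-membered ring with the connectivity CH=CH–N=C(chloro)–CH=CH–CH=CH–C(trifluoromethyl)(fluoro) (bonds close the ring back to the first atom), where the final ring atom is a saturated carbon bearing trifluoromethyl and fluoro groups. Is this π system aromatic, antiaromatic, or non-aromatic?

The C(trifluoromethyl)(fluoro) position has four σ bonds — that saturated carbon is sp³ and has no p orbital in the ring π system — so the cyclic conjugation is interrupted.
Hückel's rule only applies to fully conjugated rings, so this one is simply non-aromatic.

Non-aromatic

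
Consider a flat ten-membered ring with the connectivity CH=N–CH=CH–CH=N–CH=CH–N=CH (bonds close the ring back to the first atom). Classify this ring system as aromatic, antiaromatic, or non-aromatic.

Check conjugation: every atom in a ring double bond is sp² and brings one electron to the p orbital; the doubly-bonded nitrogens are pyridine-type — their lone pairs lie in the ring plane, leaving one electron in the p orbital — every position has a p orbital, so the cyclic π system is continuous.
Counting π electrons: 5 × 2 = 10 from the 5 double-bond units.
With 10 π electrons (n = 2), the Hückel 4n+2 condition holds.

Aromatic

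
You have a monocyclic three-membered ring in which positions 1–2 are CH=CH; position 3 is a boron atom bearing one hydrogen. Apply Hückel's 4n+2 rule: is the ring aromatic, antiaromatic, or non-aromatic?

All ring atoms are sp² and supply a p orbital to the ring (each doubly-bonded ring atom is sp² with one p-orbital electron; the boron has an empty p orbital); the conjugation is uninterrupted.
π-electron count: 1 × 2 = 2 from the double-bond unit + 0 from the BH atom = 2.
Since 2 = 4·0 + 2, the ring meets the 4n+2 criterion.

Aromatic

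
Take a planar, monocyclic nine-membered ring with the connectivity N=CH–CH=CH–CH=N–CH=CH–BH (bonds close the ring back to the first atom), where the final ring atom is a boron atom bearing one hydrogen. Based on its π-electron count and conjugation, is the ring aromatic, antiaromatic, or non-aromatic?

Every ring atom contributes a p orbital perpendicular to the ring (every atom in a ring double bond is sp² and brings one electron to the p orbital; the doubly-bonded nitrogens are pyridine-type — their lone pairs lie in the ring plane, leaving one electron in the p orbital; the boron has an empty p orbital), so the π system is cyclic and fully conjugated.
π-electron count: 4 × 2 = 8 from the double-bond units + 0 from the BH atom = 8.
8 is a 4n count (n = 2), so the planar conjugated ring is antiaromatic.

Antiaromatic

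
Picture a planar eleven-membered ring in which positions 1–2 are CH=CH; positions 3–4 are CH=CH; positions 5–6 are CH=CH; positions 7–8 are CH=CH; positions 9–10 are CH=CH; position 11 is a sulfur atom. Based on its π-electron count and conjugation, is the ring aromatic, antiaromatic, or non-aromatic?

Every ring atom contributes a p orbital perpendicular to the ring (the double-bond atoms are sp², each contributing one p electron; the sulfur donates one lone pair from its p orbital), so the π system is cyclic and fully conjugated.
Adding the contributions, 5 × 2 = 10 from the double-bond units + 2 from the S atom = 12.
With 12 = 4·3 π electrons, Hückel's rule classifies the planar ring as antiaromatic.

Antiaromatic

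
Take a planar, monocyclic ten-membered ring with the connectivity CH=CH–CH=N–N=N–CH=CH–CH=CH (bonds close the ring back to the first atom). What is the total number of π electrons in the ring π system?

10

All ring atoms are sp² and supply a p orbital to the ring (the double-bond atoms are sp², each contributing one p electron; each =N– nitrogen is pyridine-type (lone pair in the sp² plane, one electron in the p orbital)); the conjugation is uninterrupted.
Tallying contributions gives 5 × 2 = 10 from the 5 double-bond units.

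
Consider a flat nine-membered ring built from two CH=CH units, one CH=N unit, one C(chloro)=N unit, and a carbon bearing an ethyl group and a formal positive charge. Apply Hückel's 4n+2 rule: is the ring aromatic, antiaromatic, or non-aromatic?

Antiaromatic

The p orbitals form a continuous loop: the double-bond atoms are sp², each contributing one p electron; each =N– nitrogen is pyridine-type (lone pair in the sp² plane, one electron in the p orbital); the carbocation has an empty p orbital. The ring is fully conjugated.
Tallying contributions gives 4 × 2 = 8 from the double-bond units + 0 from the C(ethyl)(+) atom = 8.
A 4n π count (8, n = 2) in a planar conjugated ring means antiaromatic.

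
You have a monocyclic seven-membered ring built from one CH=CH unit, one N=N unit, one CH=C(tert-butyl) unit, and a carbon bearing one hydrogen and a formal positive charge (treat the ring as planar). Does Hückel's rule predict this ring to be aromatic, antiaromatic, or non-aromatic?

All ring atoms are sp² and supply a p orbital to the ring (the double-bond atoms are sp², each contributing one p electron; each sp² =N– keeps its lone pair in-plane and puts one electron into the π system; the carbocation has an empty p orbital); the conjugation is uninterrupted.
Tallying contributions gives 3 × 2 = 6 from the double-bond units + 0 from the CH(+) atom = 6.
Since 6 = 4·1 + 2, the ring meets the 4n+2 criterion.

Aromatic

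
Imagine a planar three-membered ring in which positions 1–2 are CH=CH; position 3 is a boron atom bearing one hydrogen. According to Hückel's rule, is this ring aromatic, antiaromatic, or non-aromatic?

Aromatic

The p orbitals form a continuous loop: every atom in a ring double bond is sp² and brings one electron to the p orbital; the boron has an empty p orbital. The ring is fully conjugated.
Tallying contributions gives 1 × 2 = 2 from the double-bond unit + 0 from the BH atom = 2.
That gives a 4n+2 count (2, n = 0).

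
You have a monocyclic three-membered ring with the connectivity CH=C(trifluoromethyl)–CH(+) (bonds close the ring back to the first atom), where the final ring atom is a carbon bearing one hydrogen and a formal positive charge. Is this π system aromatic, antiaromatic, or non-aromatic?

Check conjugation: every atom in a ring double bond is sp² and brings one electron to the p orbital; the carbocation has an empty p orbital — every position has a p orbital, so the cyclic π system is continuous.
Counting π electrons: 1 × 2 = 2 from the double-bond unit + 0 from the CH(+) atom = 2.
Since 2 = 4·0 + 2, the ring meets the 4n+2 criterion.

Aromatic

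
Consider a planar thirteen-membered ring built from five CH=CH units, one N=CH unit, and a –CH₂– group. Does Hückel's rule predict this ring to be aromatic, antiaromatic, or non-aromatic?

Non-aromatic

The CH2 carbon is saturated: the tetrahedral CH₂ carbon is sp³ and has no p orbital in the ring π system. Conjugation is not continuous around the ring.
Without a continuous loop of overlapping p orbitals the Hückel electron count never comes into play.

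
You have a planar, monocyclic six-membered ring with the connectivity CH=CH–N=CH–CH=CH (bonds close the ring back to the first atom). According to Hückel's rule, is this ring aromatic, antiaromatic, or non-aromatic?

All ring atoms are sp² and supply a p orbital to the ring (the double-bond atoms are sp², each contributing one p electron; the doubly-bonded nitrogens are pyridine-type — their lone pairs lie in the ring plane, leaving one electron in the p orbital); the conjugation is uninterrupted.
Tallying contributions gives 3 × 2 = 6 from the 3 double-bond units.
With 6 π electrons (n = 1), the Hückel 4n+2 condition holds.

Aromatic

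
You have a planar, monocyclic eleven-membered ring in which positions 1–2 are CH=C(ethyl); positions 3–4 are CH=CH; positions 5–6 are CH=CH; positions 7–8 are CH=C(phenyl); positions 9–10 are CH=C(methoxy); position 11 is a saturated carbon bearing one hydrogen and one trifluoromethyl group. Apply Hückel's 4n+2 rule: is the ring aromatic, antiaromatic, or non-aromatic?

At the CH(trifluoromethyl) position, that saturated carbon is sp³ and has no p orbital in the ring π system; the ring's p-orbital overlap is broken there.
Without a continuous loop of overlapping p orbitals the Hückel electron count never comes into play.

Non-aromatic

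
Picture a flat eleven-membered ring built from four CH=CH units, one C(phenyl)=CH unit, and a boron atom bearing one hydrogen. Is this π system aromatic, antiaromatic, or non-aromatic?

Aromatic

Every ring atom contributes a p orbital perpendicular to the ring (every atom in a ring double bond is sp² and brings one electron to the p orbital; the boron has an empty p orbital), so the π system is cyclic and fully conjugated.
Adding the contributions, 5 × 2 = 10 from the double-bond units + 0 from the BH atom = 10.
10 = 4(2) + 2, which satisfies Hückel's 4n+2 rule.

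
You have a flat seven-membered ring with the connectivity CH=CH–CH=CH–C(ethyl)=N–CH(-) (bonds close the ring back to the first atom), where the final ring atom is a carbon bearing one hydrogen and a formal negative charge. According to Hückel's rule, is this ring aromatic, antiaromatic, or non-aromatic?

The p orbitals form a continuous loop: the double-bond atoms are sp², each contributing one p electron; each sp² =N– keeps its lone pair in-plane and puts one electron into the π system; the carbanion's lone pair occupies the p orbital. The ring is fully conjugated.
Counting π electrons: 3 × 2 = 6 from the double-bond units + 2 from the CH(-) atom = 8.
8 = 4(2); a planar, fully conjugated 4n system is antiaromatic.

Antiaromatic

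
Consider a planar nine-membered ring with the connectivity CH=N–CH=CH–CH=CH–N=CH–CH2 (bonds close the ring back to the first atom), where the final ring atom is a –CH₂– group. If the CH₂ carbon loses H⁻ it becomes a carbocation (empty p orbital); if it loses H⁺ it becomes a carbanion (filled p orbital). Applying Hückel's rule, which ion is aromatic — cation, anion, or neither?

The anion

In either ion the ring is fully conjugated: every atom, including the new sp² carbon, supplies a p orbital.
Cation: 4 × 2 + 0 = 8 π electrons → 4(2), antiaromatic.
Anion: 4 × 2 + 2 = 10 π electrons → 4(2)+2, aromatic.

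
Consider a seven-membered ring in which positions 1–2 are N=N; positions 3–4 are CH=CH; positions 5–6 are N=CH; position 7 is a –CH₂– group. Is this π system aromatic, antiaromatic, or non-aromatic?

Non-aromatic

At the CH2 position, the tetrahedral CH₂ carbon is sp³ and has no p orbital in the ring π system; the ring's p-orbital overlap is broken there.
Without a continuous loop of overlapping p orbitals the Hückel electron count never comes into play.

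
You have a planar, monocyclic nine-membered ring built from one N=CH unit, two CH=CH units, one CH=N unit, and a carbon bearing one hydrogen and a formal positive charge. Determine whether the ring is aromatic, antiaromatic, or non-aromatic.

All ring atoms are sp² and supply a p orbital to the ring (every atom in a ring double bond is sp² and brings one electron to the p orbital; each =N– nitrogen is pyridine-type (lone pair in the sp² plane, one electron in the p orbital); the carbocation has an empty p orbital); the conjugation is uninterrupted.
Adding the contributions, 4 × 2 = 8 from the double-bond units + 0 from the CH(+) atom = 8.
8 is a 4n count (n = 2), so the planar conjugated ring is antiaromatic.

Antiaromatic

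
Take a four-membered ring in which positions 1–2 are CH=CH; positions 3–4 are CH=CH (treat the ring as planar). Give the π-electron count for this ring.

Every ring atom contributes a p orbital perpendicular to the ring (the double-bond atoms are sp², each contributing one p electron), so the π system is cyclic and fully conjugated.
Counting π electrons: 2 × 2 = 4 from the 2 double-bond units.
(The species described is cyclobutadiene.)

4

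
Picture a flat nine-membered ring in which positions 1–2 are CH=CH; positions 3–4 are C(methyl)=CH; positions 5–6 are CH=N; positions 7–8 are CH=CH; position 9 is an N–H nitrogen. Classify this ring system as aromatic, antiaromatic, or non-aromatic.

Aromatic

The p orbitals form a continuous loop: every atom in a ring double bond is sp² and brings one electron to the p orbital; each =N– nitrogen is pyridine-type (lone pair in the sp² plane, one electron in the p orbital); the pyrrole-type nitrogen donates its lone pair from the p orbital. The ring is fully conjugated.
Adding the contributions, 4 × 2 = 8 from the double-bond units + 2 from the NH atom = 10.
10 = 4(2) + 2, which satisfies Hückel's 4n+2 rule.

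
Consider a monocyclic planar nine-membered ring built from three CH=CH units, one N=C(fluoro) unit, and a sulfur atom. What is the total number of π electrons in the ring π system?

All ring atoms are sp² and supply a p orbital to the ring (each doubly-bonded ring atom is sp² with one p-orbital electron; each =N– nitrogen is pyridine-type (lone pair in the sp² plane, one electron in the p orbital); the sulfur donates one lone pair from its p orbital); the conjugation is uninterrupted.
Tallying contributions gives 4 × 2 = 8 from the double-bond units + 2 from the S atom = 10.

10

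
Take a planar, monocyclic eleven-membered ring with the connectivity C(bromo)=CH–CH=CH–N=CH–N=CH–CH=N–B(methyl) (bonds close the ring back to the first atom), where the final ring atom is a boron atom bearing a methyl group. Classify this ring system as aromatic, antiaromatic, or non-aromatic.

Aromatic

Check conjugation: each doubly-bonded ring atom is sp² with one p-orbital electron; each =N– nitrogen is pyridine-type (lone pair in the sp² plane, one electron in the p orbital); the boron has an empty p orbital — every position has a p orbital, so the cyclic π system is continuous.
Tallying contributions gives 5 × 2 = 10 from the double-bond units + 0 from the B(methyl) atom = 10.
Since 10 = 4·2 + 2, the ring meets the 4n+2 criterion.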